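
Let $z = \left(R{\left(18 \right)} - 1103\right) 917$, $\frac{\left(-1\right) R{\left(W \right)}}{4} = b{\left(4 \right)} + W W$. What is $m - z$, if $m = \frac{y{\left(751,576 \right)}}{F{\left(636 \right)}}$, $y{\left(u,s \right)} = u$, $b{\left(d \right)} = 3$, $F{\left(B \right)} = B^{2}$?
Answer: $\frac{894294948703}{404496} \approx 2.2109 \cdot 10^{6}$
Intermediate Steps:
$m = \frac{751}{404496}$ ($m = \frac{751}{636^{2}} = \frac{751}{404496} \approx 0.0018566$)
$R{\left(W \right)} = -12 - 4 W^{2}$ ($R{\left(W \right)} = - 4 \left(3 + W W\right) = - 4 \left(3 + W^{2}\right) = -12 - 4 W^{2}$)
$z = -2210887$ ($z = \left(\left(-12 - 4 \cdot 18^{2}\right) - 1103\right) 917 = \left(\left(-12 - 1296\right) - 1103\right) 917 = \left(-1308 - 1103\right) 917 = \left(-2411\right) 917 = -2210887$)
$m - z = \frac{751}{404496} - -2210887 = \frac{751}{404496} + 2210887 = \frac{894294948703}{404496}$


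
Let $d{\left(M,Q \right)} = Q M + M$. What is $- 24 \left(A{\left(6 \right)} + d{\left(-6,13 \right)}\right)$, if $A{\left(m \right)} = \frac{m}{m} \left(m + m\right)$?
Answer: $1728$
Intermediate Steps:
$d{\left(M,Q \right)} = M + M Q$ ($d{\left(M,Q \right)} = M Q + M = M + M Q$)
$A{\left(m \right)} = 2 m$ ($A{\left(m \right)} = 1 \cdot 2 m = 2 m$)
$- 24 \left(A{\left(6 \right)} + d{\left(-6,13 \right)}\right) = - 24 \left(2 \cdot 6 - 6 \left(1 + 13\right)\right) = - 24 \left(12 - 84\right) = \left(-24\right) \left(-72\right) = 1728$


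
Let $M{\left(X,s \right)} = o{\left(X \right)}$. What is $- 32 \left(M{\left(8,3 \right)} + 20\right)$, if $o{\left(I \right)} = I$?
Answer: $-896$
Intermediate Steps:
$M{\left(X,s \right)} = X$
$- 32 \left(M{\left(8,3 \right)} + 20\right) = - 32 \left(8 + 20\right) = \left(-32\right) 28 = -896$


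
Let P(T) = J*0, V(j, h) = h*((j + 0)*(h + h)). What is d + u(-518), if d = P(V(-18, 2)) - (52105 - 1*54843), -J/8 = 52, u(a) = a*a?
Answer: 271062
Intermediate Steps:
u(a) = a**2
J = -416 (J = -8*52 = -416)
V(j, h) = 2*j*h**2 (V(j, h) = h*(j*(2*h)) = h*(2*h*j) = 2*j*h**2)
P(T) = 0 (P(T) = -416*0 = 0)
d = 2738 (d = 0 - (52105 - 1*54843) = 0 - (52105 - 54843) = 0 - 1*(-2738) = 0 + 2738 = 2738)
d + u(-518) = 2738 + (-518)**2 = 2738 + 268324 = 271062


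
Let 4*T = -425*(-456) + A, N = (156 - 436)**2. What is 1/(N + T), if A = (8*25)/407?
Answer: 407/51628000 ≈ 7.8833e-6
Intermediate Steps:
A = 200/407 (A = 200*(1/407) = 200/407 ≈ 0.49140)
N = 78400 (N = (-280)**2 = 78400)
T = 19719200/407 (T = (-425*(-456) + 200/407)/4 = (193800 + 200/407)/4 = (1/4)*(78876800/407) = 19719200/407 ≈ 48450.)
1/(N + T) = 1/(78400 + 19719200/407) = 1/(51628000/407) = 407/51628000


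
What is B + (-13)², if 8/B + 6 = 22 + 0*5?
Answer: 339/2 ≈ 169.50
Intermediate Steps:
B = ½ (B = 8/(-6 + (22 + 0*5)) = 8/(-6 + (22 + 0)) = 8/(-6 + 22) = 8/16 = 8*(1/16) = ½ ≈ 0.50000)
B + (-13)² = ½ + (-13)² = ½ + 169 = 339/2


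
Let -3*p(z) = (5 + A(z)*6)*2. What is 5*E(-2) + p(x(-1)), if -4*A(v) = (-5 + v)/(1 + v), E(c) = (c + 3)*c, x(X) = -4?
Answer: -31/3 ≈ -10.333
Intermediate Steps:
E(c) = c*(3 + c) (E(c) = (3 + c)*c = c*(3 + c))
A(v) = -(-5 + v)/(4*(1 + v))
p(z) = -10/3 - (5 - z)/(1 + z) (p(z) = -(5 + ((5 - z)/(4*(1 + z)))*6)*2/3 = -(5 + 3*(5 - z)/(2*(1 + z)))*2/3 = -(10 + 3*(5 - z)/(1 + z))/3 = -10/3 - (5 - z)/(1 + z))
5*E(-2) + p(x(-1)) = 5*(-2*(3 - 2)) + (-25 - 7*(-4))/(3*(1 - 4)) = 5*(-2*1) + (⅓)*(-25 + 28)/(-3) = 5*(-2) + (⅓)*(-⅓)*3 = -10 - ⅓ = -31/3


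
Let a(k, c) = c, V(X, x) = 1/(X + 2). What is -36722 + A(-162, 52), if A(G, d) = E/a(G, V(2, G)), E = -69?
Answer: -36998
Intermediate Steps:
V(X, x) = 1/(2 + X)
A(G, d) = -276 (A(G, d) = -69/(1/(2 + 2)) = -69/(1/4) = -69/1/4 = -69*4 = -276)
-36722 + A(-162, 52) = -36722 - 276 = -36998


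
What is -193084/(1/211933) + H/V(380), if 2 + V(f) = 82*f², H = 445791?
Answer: -484535771899389065/11840798 ≈ -4.0921e+10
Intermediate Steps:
V(f) = -2 + 82*f²
-193084/(1/211933) + H/V(380) = -193084/(1/211933) + 445791/(-2 + 82*380²) = -193084/1/211933 + 445791/(-2 + 82*144400) = -193084*211933 + 445791/(-2 + 11840800) = -40920871372 + 445791/11840798 = -484535771899389065/11840798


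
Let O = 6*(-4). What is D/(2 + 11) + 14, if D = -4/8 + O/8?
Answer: 357/26 ≈ 13.731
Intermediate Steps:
O = -24
D = -7/2 (D = -4/8 - 24/8 = -4*1/8 - 24*1/8 = -1/2 - 3 = -7/2 ≈ -3.5000)
D/(2 + 11) + 14 = -7/(2*(2 + 11)) + 14 = -7/2/13 + 14 = -7/2*1/13 + 14 = -7/26 + 14 = 357/26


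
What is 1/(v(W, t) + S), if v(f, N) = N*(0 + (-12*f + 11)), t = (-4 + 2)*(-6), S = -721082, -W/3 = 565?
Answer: -1/476870 ≈ -2.0970e-6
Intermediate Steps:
W = -1695 (W = -3*565 = -1695)
t = 12 (t = -2*(-6) = 12)
v(f, N) = N*(11 - 12*f) (v(f, N) = N*(0 + (11 - 12*f)) = N*(11 - 12*f))
1/(v(W, t) + S) = 1/(12*(11 - 12*(-1695)) - 721082) = 1/(12*(11 + 20340) - 721082) = 1/(12*20351 - 721082) = 1/(244212 - 721082) = 1/(-476870) = -1/476870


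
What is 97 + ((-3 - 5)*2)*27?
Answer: -335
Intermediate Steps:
97 + ((-3 - 5)*2)*27 = 97 - 8*2*27 = 97 - 16*27 = 97 - 432 = -335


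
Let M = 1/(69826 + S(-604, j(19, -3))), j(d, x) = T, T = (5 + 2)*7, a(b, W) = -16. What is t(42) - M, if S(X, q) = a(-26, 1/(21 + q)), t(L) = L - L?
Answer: -1/69810 ≈ -1.4325e-5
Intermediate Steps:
t(L) = 0
T = 49 (T = 7*7 = 49)
j(d, x) = 49
S(X, q) = -16
M = 1/69810 (M = 1/(69826 - 16) = 1/69810 ≈ 1.4325e-5)
t(42) - M = 0 - 1*1/69810 = 0 - 1/69810 = -1/69810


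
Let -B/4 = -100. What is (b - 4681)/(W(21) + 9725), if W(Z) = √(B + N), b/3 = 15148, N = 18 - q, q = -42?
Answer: 79284035/18915033 - 81526*√115/94575165 ≈ 4.1823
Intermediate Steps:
N = 60 (N = 18 - 1*(-42) = 18 + 42 = 60)
B = 400 (B = -4*(-100) = 400)
b = 45444 (b = 3*15148 = 45444)
W(Z) = 2*√115 (W(Z) = √(400 + 60) = √460 = 2*√115)
(b - 4681)/(W(21) + 9725) = (45444 - 4681)/(2*√115 + 9725) = 40763/(9725 + 2*√115)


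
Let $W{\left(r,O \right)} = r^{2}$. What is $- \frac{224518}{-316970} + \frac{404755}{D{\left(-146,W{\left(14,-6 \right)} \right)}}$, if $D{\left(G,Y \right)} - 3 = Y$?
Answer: $\frac{2212756404}{1087535} \approx 2034.7$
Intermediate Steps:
$D{\left(G,Y \right)} = 3 + Y$
$- \frac{224518}{-316970} + \frac{404755}{D{\left(-146,W{\left(14,-6 \right)} \right)}} = - \frac{224518}{-316970} + \frac{404755}{3 + 14^{2}} = \left(-224518\right) \left(- \frac{1}{316970}\right) + \frac{404755}{3 + 196} = \frac{3871}{5465} + \frac{404755}{199} = \frac{2212756404}{1087535}$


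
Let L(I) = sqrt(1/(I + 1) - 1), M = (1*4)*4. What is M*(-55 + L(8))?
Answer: -880 + 32*I*sqrt(2)/3 ≈ -880.0 + 15.085*I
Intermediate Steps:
M = 16 (M = 4*4 = 16)
L(I) = sqrt(-1 + 1/(1 + I)) (L(I) = sqrt(1/(1 + I) - 1) = sqrt(-1 + 1/(1 + I)))
M*(-55 + L(8)) = 16*(-55 + sqrt(-1*8/(1 + 8))) = 16*(-55 + sqrt(-1*8/9)) = 16*(-55 + sqrt(-1*8*1/9)) = 16*(-55 + sqrt(-8/9)) = 16*(-55 + 2*I*sqrt(2)/3) = -880 + 32*I*sqrt(2)/3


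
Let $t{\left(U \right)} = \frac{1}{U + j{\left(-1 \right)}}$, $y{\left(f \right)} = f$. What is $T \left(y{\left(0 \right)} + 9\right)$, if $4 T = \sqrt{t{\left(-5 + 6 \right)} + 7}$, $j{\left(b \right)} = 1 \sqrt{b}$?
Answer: $\frac{9 \sqrt{30 - 2 i}}{8} \approx 6.1653 - 0.20528 i$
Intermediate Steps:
$j{\left(b \right)} = \sqrt{b}$
$t{\left(U \right)} = \frac{1}{i + U}$ ($t{\left(U \right)} = \frac{1}{U + \sqrt{-1}} = \frac{1}{U + i} = \frac{1}{i + U}$)
$T = \frac{\sqrt{7 + \frac{1 - i}{2}}}{4}$ ($T = \frac{\sqrt{\frac{1}{i + \left(-5 + 6\right)} + 7}}{4} = \frac{\sqrt{\frac{1}{i + 1} + 7}}{4} = \frac{\sqrt{\frac{1}{1 + i} + 7}}{4} = \frac{\sqrt{\frac{1 - i}{2} + 7}}{4} = \frac{\sqrt{7 + \frac{1 - i}{2}}}{4} \approx 0.68503 - 0.022809 i$)
$T \left(y{\left(0 \right)} + 9\right) = \frac{\sqrt{30 - 2 i}}{8} \left(0 + 9\right) = \frac{\sqrt{30 - 2 i}}{8} \cdot 9 = \frac{9 \sqrt{30 - 2 i}}{8}$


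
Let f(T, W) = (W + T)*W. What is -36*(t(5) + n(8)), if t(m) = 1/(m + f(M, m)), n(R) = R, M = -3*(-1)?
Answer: -1444/5 ≈ -288.80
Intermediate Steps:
M = 3
f(T, W) = W*(T + W) (f(T, W) = (T + W)*W = W*(T + W))
t(m) = 1/(m + m*(3 + m))
-36*(t(5) + n(8)) = -36*(1/(5*(4 + 5)) + 8) = -36*((⅕)/9 + 8) = -36*((⅕)*(⅑) + 8) = -36*(1/45 + 8) = -36*361/45 = -1444/5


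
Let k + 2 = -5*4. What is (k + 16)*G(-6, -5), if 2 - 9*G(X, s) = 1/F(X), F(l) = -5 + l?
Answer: -46/33 ≈ -1.3939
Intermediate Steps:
k = -22 (k = -2 - 5*4 = -2 - 20 = -22)
G(X, s) = 2/9 - 1/(9*(-5 + X))
(k + 16)*G(-6, -5) = (-22 + 16)*((-11 + 2*(-6))/(9*(-5 - 6))) = -2*(-11 - 12)/(3*(-11)) = -2*(-1)*(-23)/(3*11) = -6*23/99 = -46/33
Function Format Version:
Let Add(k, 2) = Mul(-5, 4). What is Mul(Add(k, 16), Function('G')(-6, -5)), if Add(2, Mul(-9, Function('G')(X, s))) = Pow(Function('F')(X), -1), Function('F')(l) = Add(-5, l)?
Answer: Rational(-46, 33) ≈ -1.3939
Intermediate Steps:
k = -22 (k = Add(-2, Mul(-5, 4)) = Add(-2, -20) = -22)
Function('G')(X, s) = Add(Rational(2, 9), Mul(Rational(-1, 9), Pow(Add(-5, X), -1)))
Mul(Add(k, 16), Function('G')(-6, -5)) = Mul(Add(-22, 16), Mul(Rational(1, 9), Pow(Add(-5, -6), -1), Add(-11, Mul(2, -6)))) = Mul(-6, Mul(Rational(1, 9), Pow(-11, -1), Add(-11, -12))) = Mul(-6, Mul(Rational(1, 9), Rational(-1, 11), -23)) = Mul(-6, Rational(23, 99)) = Rational(-46, 33)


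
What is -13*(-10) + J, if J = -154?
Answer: -24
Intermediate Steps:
-13*(-10) + J = -13*(-10) - 154 = 130 - 154 = -24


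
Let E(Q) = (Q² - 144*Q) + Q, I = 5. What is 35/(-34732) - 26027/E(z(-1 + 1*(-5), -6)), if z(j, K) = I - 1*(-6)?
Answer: 56494934/3151929 ≈ 17.924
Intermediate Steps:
z(j, K) = 11 (z(j, K) = 5 - 1*(-6) = 5 + 6 = 11)
E(Q) = Q² - 143*Q
35/(-34732) - 26027/E(z(-1 + 1*(-5), -6)) = 35/(-34732) - 26027*1/(11*(-143 + 11)) = 35*(-1/34732) - 26027/(11*(-132)) = -35/34732 - 26027/(-1452) = -35/34732 - 26027*(-1/1452) = -35/34732 + 26027/1452 = 56494934/3151929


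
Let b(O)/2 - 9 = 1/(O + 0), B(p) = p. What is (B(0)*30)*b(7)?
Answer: 0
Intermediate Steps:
b(O) = 18 + 2/O (b(O) = 18 + 2/(O + 0) = 18 + 2/O)
(B(0)*30)*b(7) = (0*30)*(18 + 2/7) = 0*(18 + 2*(⅐)) = 0*(18 + 2/7) = 0*(128/7) = 0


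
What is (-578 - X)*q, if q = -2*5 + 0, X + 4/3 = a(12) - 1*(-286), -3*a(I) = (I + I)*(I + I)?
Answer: 20120/3 ≈ 6706.7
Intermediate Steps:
a(I) = -4*I²/3 (a(I) = -(I + I)*(I + I)/3 = -2*I*2*I/3 = -4*I²/3)
X = 278/3 (X = -4/3 + (-4/3*12² - 1*(-286)) = -4/3 + (-4/3*144 + 286) = -4/3 + (-192 + 286) = -4/3 + 94 = 278/3 ≈ 92.667)
q = -10 (q = -10 + 0 = -10)
(-578 - X)*q = (-578 - 1*278/3)*(-10) = (-578 - 278/3)*(-10) = -2012/3*(-10) = 20120/3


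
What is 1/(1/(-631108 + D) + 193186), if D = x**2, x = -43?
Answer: 629259/121564029173 ≈ 5.1764e-6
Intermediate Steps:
D = 1849 (D = (-43)**2 = 1849)
1/(1/(-631108 + D) + 193186) = 1/(1/(-631108 + 1849) + 193186) = 1/(1/(-629259) + 193186) = 1/(-1/629259 + 193186) = 1/(121564029173/629259) = 629259/121564029173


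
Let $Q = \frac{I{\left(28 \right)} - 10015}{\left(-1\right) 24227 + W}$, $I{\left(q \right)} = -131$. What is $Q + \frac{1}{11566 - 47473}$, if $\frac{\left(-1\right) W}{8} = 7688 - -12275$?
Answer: $\frac{364128491}{6604410417} \approx 0.055134$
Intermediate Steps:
$W = -159704$ ($W = - 8 \left(7688 - -12275\right) = - 8 \left(7688 + 12275\right) = \left(-8\right) 19963 = -159704$)
$Q = \frac{10146}{183931}$ ($Q = \frac{-131 - 10015}{\left(-1\right) 24227 - 159704} = \frac{-131 - 10015}{-24227 - 159704} = - \frac{10146}{-183931} = \left(-10146\right) \left(- \frac{1}{183931}\right) = \frac{10146}{183931} \approx 0.055162$)
$Q + \frac{1}{11566 - 47473} = \frac{10146}{183931} + \frac{1}{11566 - 47473} = \frac{10146}{183931} + \frac{1}{-35907} = \frac{10146}{183931} - \frac{1}{35907} = \frac{364128491}{6604410417}$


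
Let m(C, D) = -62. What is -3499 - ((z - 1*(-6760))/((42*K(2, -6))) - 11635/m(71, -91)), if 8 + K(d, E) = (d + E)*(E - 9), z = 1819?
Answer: -249867665/67704 ≈ -3690.6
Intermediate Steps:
K(d, E) = -8 + (-9 + E)*(E + d) (K(d, E) = -8 + (d + E)*(E - 9) = -8 + (E + d)*(-9 + E) = -8 + (-9 + E)*(E + d))
-3499 - ((z - 1*(-6760))/((42*K(2, -6))) - 11635/m(71, -91)) = -3499 - ((1819 - 1*(-6760))/((42*(-8 + (-6)**2 - 9*(-6) - 9*2 - 6*2))) - 11635/(-62)) = -3499 - ((1819 + 6760)/((42*(-8 + 36 + 54 - 18 - 12))) - 11635*(-1/62)) = -3499 - (8579/((42*52)) + 11635/62) = -3499 - (8579/2184 + 11635/62) = -3499 - 1*12971369/67704 = -3499 - 12971369/67704 = -249867665/67704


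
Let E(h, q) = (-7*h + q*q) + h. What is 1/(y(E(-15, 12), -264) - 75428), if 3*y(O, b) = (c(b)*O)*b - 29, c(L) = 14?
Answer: -3/1091177 ≈ -2.7493e-6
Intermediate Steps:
E(h, q) = q² - 6*h (E(h, q) = (-7*h + q²) + h = (q² - 7*h) + h = q² - 6*h)
y(O, b) = -29/3 + 14*O*b/3 (y(O, b) = ((14*O)*b - 29)/3 = (14*O*b - 29)/3 = (-29 + 14*O*b)/3 = -29/3 + 14*O*b/3)
1/(y(E(-15, 12), -264) - 75428) = 1/((-29/3 + (14/3)*(12² - 6*(-15))*(-264)) - 75428) = 1/((-29/3 + (14/3)*(144 + 90)*(-264)) - 75428) = 1/((-29/3 + (14/3)*234*(-264)) - 75428) = 1/((-29/3 - 288288) - 75428) = 1/(-864893/3 - 75428) = 1/(-1091177/3) = -3/1091177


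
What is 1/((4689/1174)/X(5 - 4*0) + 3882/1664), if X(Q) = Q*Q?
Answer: 12209600/30434799 ≈ 0.40117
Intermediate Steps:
X(Q) = Q²
1/((4689/1174)/X(5 - 4*0) + 3882/1664) = 1/((4689/1174)/((5 - 4*0)²) + 3882/1664) = 1/((4689*(1/1174))/((5 + 0)²) + 3882*(1/1664)) = 1/(4689/(1174*(5²)) + 1941/832) = 1/((4689/1174)/25 + 1941/832) = 1/((4689/1174)*(1/25) + 1941/832) = 1/(4689/29350 + 1941/832) = 1/(30434799/12209600) = 12209600/30434799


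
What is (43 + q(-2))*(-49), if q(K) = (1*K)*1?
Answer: -2009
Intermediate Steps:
q(K) = K (q(K) = K*1 = K)
(43 + q(-2))*(-49) = (43 - 2)*(-49) = 41*(-49) = -2009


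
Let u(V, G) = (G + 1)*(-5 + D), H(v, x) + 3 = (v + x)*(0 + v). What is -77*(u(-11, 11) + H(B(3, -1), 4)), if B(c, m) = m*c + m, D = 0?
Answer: 4851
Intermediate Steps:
B(c, m) = m + c*m (B(c, m) = c*m + m = m + c*m)
H(v, x) = -3 + v*(v + x) (H(v, x) = -3 + (v + x)*(0 + v) = -3 + (v + x)*v = -3 + v*(v + x))
u(V, G) = -5 - 5*G (u(V, G) = (G + 1)*(-5 + 0) = (1 + G)*(-5) = -5 - 5*G)
-77*(u(-11, 11) + H(B(3, -1), 4)) = -77*((-5 - 5*11) + (-3 + (-(1 + 3))**2 - (1 + 3)*4)) = -77*((-5 - 55) + (-3 + (-1*4)**2 - 1*4*4)) = -77*(-60 + (-3 + (-4)**2 - 4*4)) = -77*(-60 + (-3 + 16 - 16)) = -77*(-60 - 3) = -77*(-63) = 4851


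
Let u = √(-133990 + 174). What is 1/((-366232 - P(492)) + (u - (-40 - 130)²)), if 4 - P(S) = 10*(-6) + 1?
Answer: -395195/156179221841 - 2*I*√33454/156179221841 ≈ -2.5304e-6 - 2.3422e-9*I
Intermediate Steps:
P(S) = 63 (P(S) = 4 - (10*(-6) + 1) = 4 - (-60 + 1) = 4 - 1*(-59) = 4 + 59 = 63)
u = 2*I*√33454 (u = √(-133816) = 2*I*√33454 ≈ 365.81*I)
1/((-366232 - P(492)) + (u - (-40 - 130)²)) = 1/((-366232 - 1*63) + (2*I*√33454 - (-40 - 130)²)) = 1/((-366232 - 63) + (2*I*√33454 - 1*(-170)²)) = 1/(-366295 + (2*I*√33454 - 1*28900)) = 1/(-366295 + (2*I*√33454 - 28900)) = 1/(-366295 + (-28900 + 2*I*√33454)) = 1/(-395195 + 2*I*√33454)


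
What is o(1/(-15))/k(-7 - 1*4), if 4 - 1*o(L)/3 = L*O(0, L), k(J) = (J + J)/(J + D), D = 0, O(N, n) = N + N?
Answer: 6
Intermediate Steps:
O(N, n) = 2*N
k(J) = 2 (k(J) = (J + J)/(J + 0) = (2*J)/J = 2)
o(L) = 12 (o(L) = 12 - 3*L*2*0 = 12 - 3*L*0 = 12 - 3*0 = 12 + 0 = 12)
o(1/(-15))/k(-7 - 1*4) = 12/2 = 12*(½) = 6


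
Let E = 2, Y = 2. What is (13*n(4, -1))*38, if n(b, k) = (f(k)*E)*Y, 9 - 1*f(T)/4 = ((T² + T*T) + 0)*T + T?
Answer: 94848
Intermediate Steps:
f(T) = 36 - 8*T³ - 4*T (f(T) = 36 - 4*(((T² + T*T) + 0)*T + T) = 36 - 4*(((T² + T²) + 0)*T + T) = 36 - 4*((2*T² + 0)*T + T) = 36 - 4*((2*T²)*T + T) = 36 - 4*(2*T³ + T) = 36 - 4*(T + 2*T³) = 36 + (-8*T³ - 4*T) = 36 - 8*T³ - 4*T)
n(b, k) = 144 - 32*k³ - 16*k (n(b, k) = ((36 - 8*k³ - 4*k)*2)*2 = (72 - 16*k³ - 8*k)*2 = 144 - 32*k³ - 16*k)
(13*n(4, -1))*38 = (13*(144 - 32*(-1)³ - 16*(-1)))*38 = (13*(144 - 32*(-1) + 16))*38 = (13*(144 + 32 + 16))*38 = (13*192)*38 = 2496*38 = 94848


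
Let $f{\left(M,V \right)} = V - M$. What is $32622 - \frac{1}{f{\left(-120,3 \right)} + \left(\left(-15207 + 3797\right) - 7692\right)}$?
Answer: $\frac{619132939}{18979} \approx 32622.0$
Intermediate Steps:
$32622 - \frac{1}{f{\left(-120,3 \right)} + \left(\left(-15207 + 3797\right) - 7692\right)} = 32622 - \frac{1}{\left(3 - -120\right) + \left(\left(-15207 + 3797\right) - 7692\right)} = 32622 - \frac{1}{\left(3 + 120\right) - 19102} = 32622 - \frac{1}{123 - 19102} = 32622 - \frac{1}{-18979} = 32622 - - \frac{1}{18979} = 32622 + \frac{1}{18979} = \frac{619132939}{18979}$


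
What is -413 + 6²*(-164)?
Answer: -6317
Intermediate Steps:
-413 + 6²*(-164) = -413 + 36*(-164) = -413 - 5904 = -6317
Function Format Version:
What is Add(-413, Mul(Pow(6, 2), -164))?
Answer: -6317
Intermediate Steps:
Add(-413, Mul(Pow(6, 2), -164)) = Add(-413, Mul(36, -164)) = Add(-413, -5904) = -6317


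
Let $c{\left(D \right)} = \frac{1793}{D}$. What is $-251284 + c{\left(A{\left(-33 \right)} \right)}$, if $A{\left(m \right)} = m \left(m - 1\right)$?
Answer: $- \frac{25630805}{102} \approx -2.5128 \cdot 10^{5}$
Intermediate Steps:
$A{\left(m \right)} = m \left(-1 + m\right)$
$-251284 + c{\left(A{\left(-33 \right)} \right)} = -251284 + \frac{1793}{\left(-33\right) \left(-1 - 33\right)} = -251284 + \frac{1793}{\left(-33\right) \left(-34\right)} = -251284 + \frac{1793}{1122} = -251284 + 1793 \cdot \frac{1}{1122} = -251284 + \frac{163}{102} = - \frac{25630805}{102}$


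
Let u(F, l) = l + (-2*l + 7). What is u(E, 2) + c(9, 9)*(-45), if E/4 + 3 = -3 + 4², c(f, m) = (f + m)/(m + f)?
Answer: -40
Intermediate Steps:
c(f, m) = 1 (c(f, m) = (f + m)/(f + m) = 1)
E = 40 (E = -12 + 4*(-3 + 4²) = -12 + 4*(-3 + 16) = -12 + 4*13 = -12 + 52 = 40)
u(F, l) = 7 - l (u(F, l) = l + (7 - 2*l) = 7 - l)
u(E, 2) + c(9, 9)*(-45) = (7 - 1*2) + 1*(-45) = (7 - 2) - 45 = 5 - 45 = -40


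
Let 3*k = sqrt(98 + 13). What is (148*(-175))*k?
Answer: -25900*sqrt(111)/3 ≈ -90958.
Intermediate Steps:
k = sqrt(111)/3 (k = sqrt(98 + 13)/3 = sqrt(111)/3 ≈ 3.5119)
(148*(-175))*k = (148*(-175))*(sqrt(111)/3) = -25900*sqrt(111)/3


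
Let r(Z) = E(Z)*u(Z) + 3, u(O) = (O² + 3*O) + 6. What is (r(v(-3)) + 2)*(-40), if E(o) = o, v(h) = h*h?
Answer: -41240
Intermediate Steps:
v(h) = h²
u(O) = 6 + O² + 3*O
r(Z) = 3 + Z*(6 + Z² + 3*Z) (r(Z) = Z*(6 + Z² + 3*Z) + 3 = 3 + Z*(6 + Z² + 3*Z))
(r(v(-3)) + 2)*(-40) = ((3 + (-3)²*(6 + ((-3)²)² + 3*(-3)²)) + 2)*(-40) = ((3 + 9*(6 + 9² + 3*9)) + 2)*(-40) = ((3 + 9*(6 + 81 + 27)) + 2)*(-40) = ((3 + 9*114) + 2)*(-40) = ((3 + 1026) + 2)*(-40) = (1029 + 2)*(-40) = 1031*(-40) = -41240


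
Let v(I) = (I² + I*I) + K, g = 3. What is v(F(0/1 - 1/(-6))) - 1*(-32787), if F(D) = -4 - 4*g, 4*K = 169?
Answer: 133365/4 ≈ 33341.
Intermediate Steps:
K = 169/4 (K = (¼)*169 = 169/4 ≈ 42.250)
F(D) = -16 (F(D) = -4 - 4*3 = -4 - 12 = -16)
v(I) = 169/4 + 2*I² (v(I) = (I² + I*I) + 169/4 = (I² + I²) + 169/4 = 2*I² + 169/4 = 169/4 + 2*I²)
v(F(0/1 - 1/(-6))) - 1*(-32787) = (169/4 + 2*(-16)²) - 1*(-32787) = (169/4 + 2*256) + 32787 = (169/4 + 512) + 32787 = 2217/4 + 32787 = 133365/4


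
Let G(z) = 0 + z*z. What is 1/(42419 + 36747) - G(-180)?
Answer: -2564978399/79166 ≈ -32400.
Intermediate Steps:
G(z) = z**2 (G(z) = 0 + z**2 = z**2)
1/(42419 + 36747) - G(-180) = 1/(42419 + 36747) - 1*(-180)**2 = 1/79166 - 1*32400 = 1/79166 - 32400 = -2564978399/79166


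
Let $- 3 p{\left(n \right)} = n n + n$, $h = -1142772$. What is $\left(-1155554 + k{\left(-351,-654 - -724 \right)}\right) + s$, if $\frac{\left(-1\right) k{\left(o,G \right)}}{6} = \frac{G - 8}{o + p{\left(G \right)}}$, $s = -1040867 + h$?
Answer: $- \frac{20111958323}{6023} \approx -3.3392 \cdot 10^{6}$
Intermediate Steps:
$s = -2183639$ ($s = -1040867 - 1142772 = -2183639$)
$p{\left(n \right)} = - \frac{n}{3} - \frac{n^{2}}{3}$ ($p{\left(n \right)} = - \frac{n n + n}{3} = - \frac{n^{2} + n}{3} = - \frac{n + n^{2}}{3} = - \frac{n}{3} - \frac{n^{2}}{3}$)
$k{\left(o,G \right)} = - \frac{6 \left(-8 + G\right)}{o - \frac{G \left(1 + G\right)}{3}}$ ($k{\left(o,G \right)} = - 6 \frac{G - 8}{o - \frac{G \left(1 + G\right)}{3}} = - 6 \frac{-8 + G}{o - \frac{G \left(1 + G\right)}{3}} = - \frac{6 \left(-8 + G\right)}{o - \frac{G \left(1 + G\right)}{3}}$)
$\left(-1155554 + k{\left(-351,-654 - -724 \right)}\right) + s = \left(-1155554 + \frac{18 \left(-8 - -70\right)}{\left(-3\right) \left(-351\right) + \left(-654 - -724\right) \left(1 - -70\right)}\right) - 2183639 = \left(-1155554 + \frac{18 \left(-8 + \left(-654 + 724\right)\right)}{1053 + \left(-654 + 724\right) \left(1 + \left(-654 + 724\right)\right)}\right) - 2183639 = \left(-1155554 + \frac{18 \left(-8 + 70\right)}{1053 + 70 \left(1 + 70\right)}\right) - 2183639 = \left(-1155554 + 18 \frac{1}{1053 + 70 \cdot 71} \cdot 62\right) - 2183639 = \left(-1155554 + 18 \frac{1}{1053 + 4970} \cdot 62\right) - 2183639 = \left(-1155554 + 18 \cdot \frac{1}{6023} \cdot 62\right) - 2183639 = \left(-1155554 + \frac{1116}{6023}\right) - 2183639 = - \frac{6959900626}{6023} - 2183639 = - \frac{20111958323}{6023}$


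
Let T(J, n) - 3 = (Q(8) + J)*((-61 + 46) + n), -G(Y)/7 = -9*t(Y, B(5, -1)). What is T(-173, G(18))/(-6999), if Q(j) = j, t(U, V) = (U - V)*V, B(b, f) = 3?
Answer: 155099/2333 ≈ 66.480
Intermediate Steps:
t(U, V) = V*(U - V)
G(Y) = -567 + 189*Y (G(Y) = -(-63)*3*(Y - 1*3) = -(-63)*3*(Y - 3) = -(-63)*3*(-3 + Y) = -(-63)*(-9 + 3*Y) = -7*(81 - 27*Y) = -567 + 189*Y)
T(J, n) = 3 + (-15 + n)*(8 + J) (T(J, n) = 3 + (8 + J)*((-61 + 46) + n) = 3 + (8 + J)*(-15 + n) = 3 + (-15 + n)*(8 + J))
T(-173, G(18))/(-6999) = (-117 - 15*(-173) + 8*(-567 + 189*18) - 173*(-567 + 189*18))/(-6999) = (-117 + 2595 + 8*(-567 + 3402) - 173*(-567 + 3402))*(-1/6999) = (-117 + 2595 + 8*2835 - 173*2835)*(-1/6999) = (-117 + 2595 + 22680 - 490455)*(-1/6999) = -465297*(-1/6999) = 155099/2333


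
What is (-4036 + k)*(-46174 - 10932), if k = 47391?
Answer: -2475830630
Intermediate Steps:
(-4036 + k)*(-46174 - 10932) = (-4036 + 47391)*(-46174 - 10932) = 43355*(-57106) = -2475830630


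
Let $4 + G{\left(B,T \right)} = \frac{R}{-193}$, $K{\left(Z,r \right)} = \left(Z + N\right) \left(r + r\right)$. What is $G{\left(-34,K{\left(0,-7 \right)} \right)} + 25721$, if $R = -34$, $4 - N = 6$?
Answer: $\frac{4963415}{193} \approx 25717.0$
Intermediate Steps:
$N = -2$ ($N = 4 - 6 = -2$)
$K{\left(Z,r \right)} = 2 r \left(-2 + Z\right)$ ($K{\left(Z,r \right)} = \left(Z - 2\right) \left(r + r\right) = \left(-2 + Z\right) 2 r = 2 r \left(-2 + Z\right)$)
$G{\left(B,T \right)} = - \frac{738}{193}$ ($G{\left(B,T \right)} = -4 - \frac{34}{-193} = -4 - - \frac{34}{193} = -4 + \frac{34}{193} = - \frac{738}{193}$)
$G{\left(-34,K{\left(0,-7 \right)} \right)} + 25721 = - \frac{738}{193} + 25721 = \frac{4963415}{193}$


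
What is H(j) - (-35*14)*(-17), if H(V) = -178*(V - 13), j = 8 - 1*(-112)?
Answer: -27376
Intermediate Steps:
j = 120 (j = 8 + 112 = 120)
H(V) = 2314 - 178*V (H(V) = -178*(-13 + V) = 2314 - 178*V)
H(j) - (-35*14)*(-17) = (2314 - 178*120) - (-35*14)*(-17) = (2314 - 21360) - (-490)*(-17) = -19046 - 1*8330 = -19046 - 8330 = -27376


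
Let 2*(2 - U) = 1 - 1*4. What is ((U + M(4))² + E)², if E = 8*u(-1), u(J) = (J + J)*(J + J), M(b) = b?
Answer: 124609/16 ≈ 7788.1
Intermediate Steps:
u(J) = 4*J² (u(J) = (2*J)*(2*J) = 4*J²)
U = 7/2 (U = 2 - (1 - 1*4)/2 = 2 - (1 - 4)/2 = 2 - ½*(-3) = 2 + 3/2 = 7/2 ≈ 3.5000)
E = 32 (E = 8*(4*(-1)²) = 8*(4*1) = 8*4 = 32)
((U + M(4))² + E)² = ((7/2 + 4)² + 32)² = ((15/2)² + 32)² = (225/4 + 32)² = (353/4)² = 124609/16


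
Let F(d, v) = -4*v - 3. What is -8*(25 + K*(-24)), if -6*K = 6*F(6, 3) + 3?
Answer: 2584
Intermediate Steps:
F(d, v) = -3 - 4*v
K = 29/2 (K = -(6*(-3 - 4*3) + 3)/6 = -(6*(-3 - 12) + 3)/6 = -(6*(-15) + 3)/6 = -(-90 + 3)/6 = -⅙*(-87) = 29/2 ≈ 14.500)
-8*(25 + K*(-24)) = -8*(25 + (29/2)*(-24)) = -8*(25 - 348) = -8*(-323) = 2584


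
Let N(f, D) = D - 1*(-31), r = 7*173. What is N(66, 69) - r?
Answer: -1111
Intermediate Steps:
r = 1211
N(f, D) = 31 + D (N(f, D) = D + 31 = 31 + D)
N(66, 69) - r = (31 + 69) - 1*1211 = 100 - 1211 = -1111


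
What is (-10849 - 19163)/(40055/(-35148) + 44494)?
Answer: -1054861776/1563835057 ≈ -0.67453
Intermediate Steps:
(-10849 - 19163)/(40055/(-35148) + 44494) = -30012/(40055*(-1/35148) + 44494) = -30012/(-40055/35148 + 44494) = -30012/1563835057/35148 = -30012*35148/1563835057 = -1054861776/1563835057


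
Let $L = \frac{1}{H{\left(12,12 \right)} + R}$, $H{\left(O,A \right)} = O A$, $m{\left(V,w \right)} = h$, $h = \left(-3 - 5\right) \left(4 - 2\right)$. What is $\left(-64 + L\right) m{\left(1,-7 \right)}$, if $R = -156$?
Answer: $\frac{3076}{3} \approx 1025.3$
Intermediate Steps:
$h = -16$ ($h = \left(-8\right) 2 = -16$)
$m{\left(V,w \right)} = -16$
$H{\left(O,A \right)} = A O$
$L = - \frac{1}{12}$ ($L = \frac{1}{12 \cdot 12 - 156} = \frac{1}{144 - 156} = \frac{1}{-12} = - \frac{1}{12} \approx -0.083333$)
$\left(-64 + L\right) m{\left(1,-7 \right)} = \left(-64 - \frac{1}{12}\right) \left(-16\right) = \left(- \frac{769}{12}\right) \left(-16\right) = \frac{3076}{3}$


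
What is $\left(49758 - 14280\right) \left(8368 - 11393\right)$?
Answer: $-107320950$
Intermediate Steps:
$\left(49758 - 14280\right) \left(8368 - 11393\right) = 35478 \left(-3025\right) = -107320950$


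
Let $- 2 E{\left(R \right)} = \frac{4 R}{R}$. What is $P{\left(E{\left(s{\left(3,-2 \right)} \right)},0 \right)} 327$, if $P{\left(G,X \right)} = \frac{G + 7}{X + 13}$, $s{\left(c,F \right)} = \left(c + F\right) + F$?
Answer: $\frac{1635}{13} \approx 125.77$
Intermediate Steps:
$s{\left(c,F \right)} = c + 2 F$ ($s{\left(c,F \right)} = \left(F + c\right) + F = c + 2 F$)
$E{\left(R \right)} = -2$ ($E{\left(R \right)} = - \frac{4 R \frac{1}{R}}{2} = \left(- \frac{1}{2}\right) 4 = -2$)
$P{\left(G,X \right)} = \frac{7 + G}{13 + X}$
$P{\left(E{\left(s{\left(3,-2 \right)} \right)},0 \right)} 327 = \frac{7 - 2}{13 + 0} \cdot 327 = \frac{1}{13} \cdot 5 \cdot 327 = \frac{5}{13} \cdot 327 = \frac{1635}{13}$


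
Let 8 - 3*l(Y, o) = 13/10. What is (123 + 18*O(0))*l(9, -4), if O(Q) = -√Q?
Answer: 2747/10 ≈ 274.70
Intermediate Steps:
l(Y, o) = 67/30 (l(Y, o) = 8/3 - 13/(3*10) = 8/3 - ⅓*13/10 = 8/3 - 13/30 = 67/30)
(123 + 18*O(0))*l(9, -4) = (123 + 18*(-√0))*(67/30) = (123 + 18*(-1*0))*(67/30) = (123 + 18*0)*(67/30) = (123 + 0)*(67/30) = 123*(67/30) = 2747/10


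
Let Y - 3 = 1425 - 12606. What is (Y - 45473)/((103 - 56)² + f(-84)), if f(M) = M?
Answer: -56651/2125 ≈ -26.659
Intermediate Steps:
Y = -11178 (Y = 3 + (1425 - 12606) = 3 - 11181 = -11178)
(Y - 45473)/((103 - 56)² + f(-84)) = (-11178 - 45473)/((103 - 56)² - 84) = -56651/(47² - 84) = -56651/(2209 - 84) = -56651/2125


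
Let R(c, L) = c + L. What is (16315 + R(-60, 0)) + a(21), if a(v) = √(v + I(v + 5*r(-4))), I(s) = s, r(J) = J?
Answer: 16255 + √22 ≈ 16260.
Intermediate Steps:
R(c, L) = L + c
a(v) = √(-20 + 2*v) (a(v) = √(v + (v + 5*(-4))) = √(v + (v - 20)) = √(v + (-20 + v)) = √(-20 + 2*v))
(16315 + R(-60, 0)) + a(21) = (16315 + (0 - 60)) + √(-20 + 2*21) = (16315 - 60) + √(-20 + 42) = 16255 + √22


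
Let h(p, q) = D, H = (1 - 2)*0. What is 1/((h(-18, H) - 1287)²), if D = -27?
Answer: 1/1726596 ≈ 5.7917e-7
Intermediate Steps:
H = 0 (H = -1*0 = 0)
h(p, q) = -27
1/((h(-18, H) - 1287)²) = 1/((-27 - 1287)²) = 1/((-1314)²) = 1/1726596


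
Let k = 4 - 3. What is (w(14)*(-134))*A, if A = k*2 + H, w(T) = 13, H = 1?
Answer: -5226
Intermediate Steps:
k = 1
A = 3 (A = 1*2 + 1 = 2 + 1 = 3)
(w(14)*(-134))*A = (13*(-134))*3 = -1742*3 = -5226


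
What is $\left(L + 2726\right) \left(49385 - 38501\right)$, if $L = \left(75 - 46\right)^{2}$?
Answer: $38823228$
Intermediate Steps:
$L = 841$ ($L = 29^{2} = 841$)
$\left(L + 2726\right) \left(49385 - 38501\right) = \left(841 + 2726\right) \left(49385 - 38501\right) = 3567 \cdot 10884 = 38823228$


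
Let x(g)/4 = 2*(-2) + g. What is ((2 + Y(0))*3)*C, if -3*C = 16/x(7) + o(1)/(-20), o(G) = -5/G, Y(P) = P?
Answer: -19/6 ≈ -3.1667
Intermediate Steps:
x(g) = -16 + 4*g (x(g) = 4*(2*(-2) + g) = 4*(-4 + g) = -16 + 4*g)
C = -19/36 (C = -(16/(-16 + 4*7) - 5/1/(-20))/3 = -(16/(-16 + 28) - 5*1*(-1/20))/3 = -(16/12 - 5*(-1/20))/3 = -(16*(1/12) + ¼)/3 = -(4/3 + ¼)/3 = -⅓*19/12 = -19/36 ≈ -0.52778)
((2 + Y(0))*3)*C = ((2 + 0)*3)*(-19/36) = (2*3)*(-19/36) = 6*(-19/36) = -19/6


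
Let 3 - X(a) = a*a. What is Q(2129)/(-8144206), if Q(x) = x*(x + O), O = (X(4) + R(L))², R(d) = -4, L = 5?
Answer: -2573961/4072103 ≈ -0.63210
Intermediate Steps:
X(a) = 3 - a² (X(a) = 3 - a*a = 3 - a²)
O = 289 (O = ((3 - 1*4²) - 4)² = ((3 - 1*16) - 4)² = ((3 - 16) - 4)² = (-13 - 4)² = (-17)² = 289)
Q(x) = x*(289 + x) (Q(x) = x*(x + 289) = x*(289 + x))
Q(2129)/(-8144206) = (2129*(289 + 2129))/(-8144206) = (2129*2418)*(-1/8144206) = 5147922*(-1/8144206) = -2573961/4072103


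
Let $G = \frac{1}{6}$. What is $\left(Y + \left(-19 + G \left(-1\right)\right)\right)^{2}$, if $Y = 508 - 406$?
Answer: $\frac{247009}{36} \approx 6861.4$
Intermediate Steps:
$G = \frac{1}{6} \approx 0.16667$
$Y = 102$ ($Y = 508 - 406 = 102$)
$\left(Y + \left(-19 + G \left(-1\right)\right)\right)^{2} = \left(102 + \left(-19 + \frac{1}{6} \left(-1\right)\right)\right)^{2} = \left(102 - \frac{115}{6}\right)^{2} = \left(\frac{497}{6}\right)^{2} = \frac{247009}{36}$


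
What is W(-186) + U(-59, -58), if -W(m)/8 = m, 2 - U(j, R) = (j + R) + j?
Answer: 1666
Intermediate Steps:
U(j, R) = 2 - R - 2*j (U(j, R) = 2 - ((j + R) + j) = 2 - ((R + j) + j) = 2 - (R + 2*j) = 2 + (-R - 2*j) = 2 - R - 2*j)
W(m) = -8*m
W(-186) + U(-59, -58) = -8*(-186) + (2 - 1*(-58) - 2*(-59)) = 1488 + (2 + 58 + 118) = 1488 + 178 = 1666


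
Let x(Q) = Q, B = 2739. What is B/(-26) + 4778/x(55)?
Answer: -26417/1430 ≈ -18.473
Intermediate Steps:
B/(-26) + 4778/x(55) = 2739/(-26) + 4778/55 = 2739*(-1/26) + 4778*(1/55) = -2739/26 + 4778/55 = -26417/1430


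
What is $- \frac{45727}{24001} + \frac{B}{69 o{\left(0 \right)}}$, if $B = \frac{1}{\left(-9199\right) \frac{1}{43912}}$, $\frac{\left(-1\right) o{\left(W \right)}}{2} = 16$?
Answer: $- \frac{115965636259}{60936714924} \approx -1.903$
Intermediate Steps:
$o{\left(W \right)} = -32$ ($o{\left(W \right)} = \left(-2\right) 16 = -32$)
$B = - \frac{43912}{9199}$ ($B = \frac{1}{\left(-9199\right) \frac{1}{43912}} = \frac{1}{- \frac{9199}{43912}} = - \frac{43912}{9199} \approx -4.7736$)
$- \frac{45727}{24001} + \frac{B}{69 o{\left(0 \right)}} = - \frac{45727}{24001} - \frac{43912}{9199 \cdot 69 \left(-32\right)} = \left(-45727\right) \frac{1}{24001} - \frac{43912}{9199 \left(-2208\right)} = - \frac{45727}{24001} - - \frac{5489}{2538924} = - \frac{45727}{24001} + \frac{5489}{2538924} = - \frac{115965636259}{60936714924}$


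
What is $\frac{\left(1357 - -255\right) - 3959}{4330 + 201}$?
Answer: $- \frac{2347}{4531} \approx -0.51799$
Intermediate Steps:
$\frac{\left(1357 - -255\right) - 3959}{4330 + 201} = \frac{\left(1357 + 255\right) - 3959}{4531} = \left(1612 - 3959\right) \frac{1}{4531} = \left(-2347\right) \frac{1}{4531} = - \frac{2347}{4531}$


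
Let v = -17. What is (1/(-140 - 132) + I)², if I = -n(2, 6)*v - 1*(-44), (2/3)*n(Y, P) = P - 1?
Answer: 2175942609/73984 ≈ 29411.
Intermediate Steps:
n(Y, P) = -3/2 + 3*P/2 (n(Y, P) = 3*(P - 1)/2 = 3*(-1 + P)/2 = -3/2 + 3*P/2)
I = 343/2 (I = -(-3/2 + (3/2)*6)*(-17) - 1*(-44) = -(-3/2 + 9)*(-17) + 44 = -15*(-17)/2 + 44 = -1*(-255/2) + 44 = 255/2 + 44 = 343/2 ≈ 171.50)
(1/(-140 - 132) + I)² = (1/(-140 - 132) + 343/2)² = (1/(-272) + 343/2)² = (-1/272 + 343/2)² = (46647/272)² = 2175942609/73984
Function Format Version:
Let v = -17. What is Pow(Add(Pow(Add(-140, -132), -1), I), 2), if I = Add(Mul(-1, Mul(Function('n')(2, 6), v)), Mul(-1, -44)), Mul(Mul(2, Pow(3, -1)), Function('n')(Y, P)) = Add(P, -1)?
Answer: Rational(2175942609, 73984) ≈ 29411.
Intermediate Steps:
Function('n')(Y, P) = Add(Rational(-3, 2), Mul(Rational(3, 2), P)) (Function('n')(Y, P) = Mul(Rational(3, 2), Add(P, -1)) = Mul(Rational(3, 2), Add(-1, P)) = Add(Rational(-3, 2), Mul(Rational(3, 2), P)))
I = Rational(343, 2) (I = Add(Mul(-1, Mul(Add(Rational(-3, 2), Mul(Rational(3, 2), 6)), -17)), Mul(-1, -44)) = Add(Mul(-1, Mul(Add(Rational(-3, 2), 9), -17)), 44) = Add(Mul(-1, Mul(Rational(15, 2), -17)), 44) = Add(Mul(-1, Rational(-255, 2)), 44) = Add(Rational(255, 2), 44) = Rational(343, 2) ≈ 171.50)
Pow(Add(Pow(Add(-140, -132), -1), I), 2) = Pow(Add(Pow(Add(-140, -132), -1), Rational(343, 2)), 2) = Pow(Add(Pow(-272, -1), Rational(343, 2)), 2) = Pow(Add(Rational(-1, 272), Rational(343, 2)), 2) = Pow(Rational(46647, 272), 2) = Rational(2175942609, 73984)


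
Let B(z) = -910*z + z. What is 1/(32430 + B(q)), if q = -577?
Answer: 1/556923 ≈ 1.7956e-6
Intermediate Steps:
B(z) = -909*z
1/(32430 + B(q)) = 1/(32430 - 909*(-577)) = 1/(32430 + 524493) = 1/556923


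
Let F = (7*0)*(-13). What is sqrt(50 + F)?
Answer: 5*sqrt(2) ≈ 7.0711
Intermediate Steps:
F = 0 (F = 0*(-13) = 0)
sqrt(50 + F) = sqrt(50 + 0) = sqrt(50) = 5*sqrt(2)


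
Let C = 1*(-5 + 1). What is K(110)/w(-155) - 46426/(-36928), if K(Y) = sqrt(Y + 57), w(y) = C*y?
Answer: 23213/18464 + sqrt(167)/620 ≈ 1.2780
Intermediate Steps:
C = -4 (C = 1*(-4) = -4)
w(y) = -4*y
K(Y) = sqrt(57 + Y)
K(110)/w(-155) - 46426/(-36928) = sqrt(57 + 110)/((-4*(-155))) - 46426/(-36928) = sqrt(167)/620 - 46426*(-1/36928) = sqrt(167)*(1/620) + 23213/18464 = sqrt(167)/620 + 23213/18464 = 23213/18464 + sqrt(167)/620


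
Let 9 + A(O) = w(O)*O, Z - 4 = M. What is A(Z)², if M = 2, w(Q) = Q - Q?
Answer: 81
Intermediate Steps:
w(Q) = 0
Z = 6 (Z = 4 + 2 = 6)
A(O) = -9 (A(O) = -9 + 0*O = -9 + 0 = -9)
A(Z)² = (-9)² = 81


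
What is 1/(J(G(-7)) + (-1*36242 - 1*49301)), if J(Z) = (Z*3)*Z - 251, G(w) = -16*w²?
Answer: 1/1758174 ≈ 5.6877e-7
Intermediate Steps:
J(Z) = -251 + 3*Z² (J(Z) = (3*Z)*Z - 251 = 3*Z² - 251 = -251 + 3*Z²)
1/(J(G(-7)) + (-1*36242 - 1*49301)) = 1/((-251 + 3*(-16*(-7)²)²) + (-1*36242 - 1*49301)) = 1/((-251 + 3*(-16*49)²) + (-36242 - 49301)) = 1/((-251 + 3*(-784)²) - 85543) = 1/((-251 + 3*614656) - 85543) = 1/((-251 + 1843968) - 85543) = 1/(1843717 - 85543) = 1/1758174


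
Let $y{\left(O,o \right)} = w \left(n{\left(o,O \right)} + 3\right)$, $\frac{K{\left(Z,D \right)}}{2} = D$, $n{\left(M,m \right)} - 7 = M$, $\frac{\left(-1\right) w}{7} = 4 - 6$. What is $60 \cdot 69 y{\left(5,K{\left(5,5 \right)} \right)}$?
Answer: $1159200$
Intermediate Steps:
$w = 14$ ($w = - 7 \left(4 - 6\right) = \left(-7\right) \left(-2\right) = 14$)
$n{\left(M,m \right)} = 7 + M$
$K{\left(Z,D \right)} = 2 D$
$y{\left(O,o \right)} = 140 + 14 o$ ($y{\left(O,o \right)} = 14 \left(\left(7 + o\right) + 3\right) = 14 \left(10 + o\right) = 140 + 14 o$)
$60 \cdot 69 y{\left(5,K{\left(5,5 \right)} \right)} = 60 \cdot 69 \left(140 + 14 \cdot 2 \cdot 5\right) = 4140 \left(140 + 14 \cdot 10\right) = 4140 \left(140 + 140\right) = 4140 \cdot 280 = 1159200$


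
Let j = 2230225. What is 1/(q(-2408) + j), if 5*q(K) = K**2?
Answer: 5/16949589 ≈ 2.9499e-7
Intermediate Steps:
q(K) = K**2/5
1/(q(-2408) + j) = 1/((1/5)*(-2408)**2 + 2230225) = 1/((1/5)*5798464 + 2230225) = 1/(5798464/5 + 2230225) = 1/(16949589/5) = 5/16949589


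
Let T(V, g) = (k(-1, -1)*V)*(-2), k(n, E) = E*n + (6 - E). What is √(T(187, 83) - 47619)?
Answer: I*√50611 ≈ 224.97*I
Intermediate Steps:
k(n, E) = 6 - E + E*n
T(V, g) = -16*V (T(V, g) = ((6 - 1*(-1) - 1*(-1))*V)*(-2) = ((6 + 1 + 1)*V)*(-2) = (8*V)*(-2) = -16*V)
√(T(187, 83) - 47619) = √(-16*187 - 47619) = √(-2992 - 47619) = √(-50611) = I*√50611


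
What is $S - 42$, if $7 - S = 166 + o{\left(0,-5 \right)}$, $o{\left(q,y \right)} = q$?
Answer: $-201$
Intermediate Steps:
$S = -159$ ($S = 7 - \left(166 + 0\right) = 7 - 166 = -159$)
$S - 42 = -159 - 42 = -201$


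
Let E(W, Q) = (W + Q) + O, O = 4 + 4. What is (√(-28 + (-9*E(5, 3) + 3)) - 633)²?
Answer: 400520 - 16458*I ≈ 4.0052e+5 - 16458.0*I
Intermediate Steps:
O = 8
E(W, Q) = 8 + Q + W (E(W, Q) = (W + Q) + 8 = (Q + W) + 8 = 8 + Q + W)
(√(-28 + (-9*E(5, 3) + 3)) - 633)² = (√(-28 + (-9*(8 + 3 + 5) + 3)) - 633)² = (√(-28 + (-9*16 + 3)) - 633)² = (√(-28 + (-144 + 3)) - 633)² = (√(-28 - 141) - 633)² = (√(-169) - 633)² = (13*I - 633)² = (-633 + 13*I)²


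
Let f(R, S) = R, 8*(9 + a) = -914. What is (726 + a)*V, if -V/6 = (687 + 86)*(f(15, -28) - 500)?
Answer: 2711687865/2 ≈ 1.3558e+9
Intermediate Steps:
a = -493/4 (a = -9 + (⅛)*(-914) = -9 - 457/4 = -493/4 ≈ -123.25)
V = 2249430 (V = -6*(687 + 86)*(15 - 500) = -4638*(-485) = -6*(-374905) = 2249430)
(726 + a)*V = (726 - 493/4)*2249430 = (2411/4)*2249430 = 2711687865/2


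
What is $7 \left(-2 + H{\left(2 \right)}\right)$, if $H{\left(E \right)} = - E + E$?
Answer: $-14$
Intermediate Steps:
$H{\left(E \right)} = 0$
$7 \left(-2 + H{\left(2 \right)}\right) = 7 \left(-2 + 0\right) = 7 \left(-2\right) = -14$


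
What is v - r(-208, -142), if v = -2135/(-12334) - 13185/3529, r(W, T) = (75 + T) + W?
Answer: 1687821325/6218098 ≈ 271.44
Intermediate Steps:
r(W, T) = 75 + T + W
v = -22155625/6218098 (v = -2135*(-1/12334) - 13185*1/3529 = 305/1762 - 13185/3529 = -22155625/6218098 ≈ -3.5631)
v - r(-208, -142) = -22155625/6218098 - (75 - 142 - 208) = -22155625/6218098 - 1*(-275) = -22155625/6218098 + 275 = 1687821325/6218098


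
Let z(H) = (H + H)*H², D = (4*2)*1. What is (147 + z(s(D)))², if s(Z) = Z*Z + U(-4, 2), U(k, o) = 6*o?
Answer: 771057853801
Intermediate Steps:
D = 8 (D = 8*1 = 8)
s(Z) = 12 + Z² (s(Z) = Z*Z + 6*2 = Z² + 12 = 12 + Z²)
z(H) = 2*H³ (z(H) = (2*H)*H² = 2*H³)
(147 + z(s(D)))² = (147 + 2*(12 + 8²)³)² = (147 + 2*(12 + 64)³)² = (147 + 2*76³)² = (147 + 2*438976)² = (147 + 877952)² = 878099² = 771057853801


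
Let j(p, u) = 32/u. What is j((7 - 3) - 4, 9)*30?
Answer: 320/3 ≈ 106.67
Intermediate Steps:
j((7 - 3) - 4, 9)*30 = (32/9)*30 = 320/3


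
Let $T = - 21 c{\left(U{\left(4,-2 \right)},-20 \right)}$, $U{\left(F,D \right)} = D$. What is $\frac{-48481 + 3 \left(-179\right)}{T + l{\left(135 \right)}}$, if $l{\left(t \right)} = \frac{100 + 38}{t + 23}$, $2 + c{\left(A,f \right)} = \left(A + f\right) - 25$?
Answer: $- \frac{1936211}{40680} \approx -47.596$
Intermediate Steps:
$c{\left(A,f \right)} = -27 + A + f$ ($c{\left(A,f \right)} = -2 - \left(25 - A - f\right) = -2 + \left(-25 + A + f\right) = -27 + A + f$)
$l{\left(t \right)} = \frac{138}{23 + t}$
$T = 1029$ ($T = - 21 \left(-27 - 2 - 20\right) = \left(-21\right) \left(-49\right) = 1029$)
$\frac{-48481 + 3 \left(-179\right)}{T + l{\left(135 \right)}} = \frac{-48481 + 3 \left(-179\right)}{1029 + \frac{138}{23 + 135}} = \frac{-48481 - 537}{1029 + \frac{138}{158}} = - \frac{49018}{1029 + 138 \cdot \frac{1}{158}} = - \frac{49018}{1029 + \frac{69}{79}} = - \frac{49018}{\frac{81360}{79}} = \left(-49018\right) \frac{79}{81360} = - \frac{1936211}{40680}$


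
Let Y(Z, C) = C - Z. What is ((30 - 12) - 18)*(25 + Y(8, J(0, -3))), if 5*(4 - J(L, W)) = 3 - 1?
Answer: 0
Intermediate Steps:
J(L, W) = 18/5 (J(L, W) = 4 - (3 - 1)/5 = 4 - 1/5*2 = 4 - 2/5 = 18/5)
((30 - 12) - 18)*(25 + Y(8, J(0, -3))) = ((30 - 12) - 18)*(25 + (18/5 - 1*8)) = (18 - 18)*(25 + (18/5 - 8)) = 0*(25 - 22/5) = 0*(103/5) = 0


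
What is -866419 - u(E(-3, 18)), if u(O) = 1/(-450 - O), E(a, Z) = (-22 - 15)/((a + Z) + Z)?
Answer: -12834264614/14813 ≈ -8.6642e+5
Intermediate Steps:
E(a, Z) = -37/(a + 2*Z) (E(a, Z) = -37/((Z + a) + Z) = -37/(a + 2*Z))
-866419 - u(E(-3, 18)) = -866419 - (-1)/(450 - 37/(-3 + 2*18)) = -866419 - (-1)/(450 - 37/(-3 + 36)) = -866419 - (-1)/(450 - 37/33) = -866419 - (-1)/14813/33 = -866419 - (-1)*33/14813 = -866419 - 1*(-33/14813) = -866419 + 33/14813 = -12834264614/14813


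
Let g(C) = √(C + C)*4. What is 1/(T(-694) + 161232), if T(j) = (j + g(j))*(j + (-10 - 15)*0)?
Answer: 160717/105993859428 + 347*I*√347/26498464857 ≈ 1.5163e-6 + 2.4393e-7*I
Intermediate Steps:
g(C) = 4*√2*√C (g(C) = √(2*C)*4 = (√2*√C)*4 = 4*√2*√C)
T(j) = j*(j + 4*√2*√j) (T(j) = (j + 4*√2*√j)*(j + (-10 - 15)*0) = (j + 4*√2*√j)*(j - 25*0) = (j + 4*√2*√j)*(j + 0) = (j + 4*√2*√j)*j = j*(j + 4*√2*√j))
1/(T(-694) + 161232) = 1/(-694*(-694 + 4*√2*√(-694)) + 161232) = 1/(-694*(-694 + 4*√2*(I*√694)) + 161232) = 1/(-694*(-694 + 8*I*√347) + 161232) = 1/((481636 - 5552*I*√347) + 161232) = 1/(642868 - 5552*I*√347)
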